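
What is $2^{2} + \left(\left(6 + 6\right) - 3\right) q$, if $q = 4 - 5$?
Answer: $-5$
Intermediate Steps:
$q = -1$ ($q = 4 - 5 = -1$)
$2^{2} + \left(\left(6 + 6\right) - 3\right) q = 2^{2} + \left(\left(6 + 6\right) - 3\right) \left(-1\right) = 4 + \left(12 - 3\right) \left(-1\right) = 4 + 9 \left(-1\right) = 4 - 9 = -5$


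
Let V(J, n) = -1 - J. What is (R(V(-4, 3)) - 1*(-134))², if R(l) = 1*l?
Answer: 18769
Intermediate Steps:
R(l) = l
(R(V(-4, 3)) - 1*(-134))² = ((-1 - 1*(-4)) - 1*(-134))² = ((-1 + 4) + 134)² = (3 + 134)² = 137² = 18769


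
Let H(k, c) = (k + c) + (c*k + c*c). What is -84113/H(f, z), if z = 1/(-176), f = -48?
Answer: 2605484288/1478575 ≈ 1762.2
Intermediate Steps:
z = -1/176 ≈ -0.0056818
H(k, c) = c + k + c**2 + c*k (H(k, c) = (c + k) + (c*k + c**2) = (c + k) + (c**2 + c*k) = c + k + c**2 + c*k)
-84113/H(f, z) = -84113/(-1/176 - 48 + (-1/176)**2 - 1/176*(-48)) = -84113/(-1/176 - 48 + 1/30976 + 3/11) = -84113/(-1478575/30976) = -84113*(-30976/1478575) = 2605484288/1478575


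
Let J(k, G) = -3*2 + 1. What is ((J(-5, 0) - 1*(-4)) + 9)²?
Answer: 64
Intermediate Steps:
J(k, G) = -5 (J(k, G) = -6 + 1 = -5)
((J(-5, 0) - 1*(-4)) + 9)² = ((-5 - 1*(-4)) + 9)² = ((-5 + 4) + 9)² = (-1 + 9)² = 8² = 64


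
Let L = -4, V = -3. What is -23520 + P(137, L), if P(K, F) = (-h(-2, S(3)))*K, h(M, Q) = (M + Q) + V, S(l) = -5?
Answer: -22150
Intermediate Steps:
h(M, Q) = -3 + M + Q (h(M, Q) = (M + Q) - 3 = -3 + M + Q)
P(K, F) = 10*K (P(K, F) = (-(-3 - 2 - 5))*K = (-1*(-10))*K = 10*K)
-23520 + P(137, L) = -23520 + 10*137 = -23520 + 1370 = -22150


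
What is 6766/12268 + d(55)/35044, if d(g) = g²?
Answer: 68554601/107479948 ≈ 0.63784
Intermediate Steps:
6766/12268 + d(55)/35044 = 6766/12268 + 55²/35044 = 6766*(1/12268) + 3025*(1/35044) = 3383/6134 + 3025/35044 = 68554601/107479948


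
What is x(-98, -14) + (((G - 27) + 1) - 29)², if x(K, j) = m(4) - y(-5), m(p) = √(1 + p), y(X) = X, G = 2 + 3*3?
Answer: 1941 + √5 ≈ 1943.2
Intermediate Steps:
G = 11 (G = 2 + 9 = 11)
x(K, j) = 5 + √5 (x(K, j) = √(1 + 4) - 1*(-5) = √5 + 5 = 5 + √5)
x(-98, -14) + (((G - 27) + 1) - 29)² = (5 + √5) + (((11 - 27) + 1) - 29)² = (5 + √5) + ((-16 + 1) - 29)² = (5 + √5) + (-15 - 29)² = (5 + √5) + (-44)² = (5 + √5) + 1936 = 1941 + √5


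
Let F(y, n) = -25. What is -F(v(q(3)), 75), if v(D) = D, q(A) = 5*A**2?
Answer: 25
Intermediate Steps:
-F(v(q(3)), 75) = -1*(-25) = 25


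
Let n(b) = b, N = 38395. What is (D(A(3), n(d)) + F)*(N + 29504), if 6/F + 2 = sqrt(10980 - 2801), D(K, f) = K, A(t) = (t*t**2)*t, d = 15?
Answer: 14987278371/2725 + 135798*sqrt(8179)/2725 ≈ 5.5044e+6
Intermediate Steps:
A(t) = t**4 (A(t) = t**3*t = t**4)
F = 6/(-2 + sqrt(8179)) (F = 6/(-2 + sqrt(10980 - 2801)) = 6/(-2 + sqrt(8179)) ≈ 0.067844)
(D(A(3), n(d)) + F)*(N + 29504) = (3**4 + (4/2725 + 2*sqrt(8179)/2725))*(38395 + 29504) = (81 + (4/2725 + 2*sqrt(8179)/2725))*67899 = (220729/2725 + 2*sqrt(8179)/2725)*67899 = 14987278371/2725 + 135798*sqrt(8179)/2725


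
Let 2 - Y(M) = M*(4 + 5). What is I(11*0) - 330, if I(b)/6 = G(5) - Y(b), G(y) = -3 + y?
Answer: -330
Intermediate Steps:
Y(M) = 2 - 9*M (Y(M) = 2 - M*(4 + 5) = 2 - M*9 = 2 - 9*M)
I(b) = 54*b (I(b) = 6*((-3 + 5) - (2 - 9*b)) = 6*(2 + (-2 + 9*b)) = 6*(9*b) = 54*b)
I(11*0) - 330 = 54*(11*0) - 330 = 54*0 - 330 = 0 - 330 = -330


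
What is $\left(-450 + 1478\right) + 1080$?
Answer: $2108$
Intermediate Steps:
$\left(-450 + 1478\right) + 1080 = 1028 + 1080 = 2108$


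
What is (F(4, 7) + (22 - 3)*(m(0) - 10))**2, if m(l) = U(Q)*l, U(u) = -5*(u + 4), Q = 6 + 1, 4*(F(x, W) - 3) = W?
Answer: 549081/16 ≈ 34318.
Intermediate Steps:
F(x, W) = 3 + W/4
Q = 7
U(u) = -20 - 5*u (U(u) = -5*(4 + u) = -20 - 5*u)
m(l) = -55*l (m(l) = (-20 - 5*7)*l = (-20 - 35)*l = -55*l)
(F(4, 7) + (22 - 3)*(m(0) - 10))**2 = ((3 + (1/4)*7) + (22 - 3)*(-55*0 - 10))**2 = ((3 + 7/4) + 19*(0 - 10))**2 = (19/4 + 19*(-10))**2 = (19/4 - 190)**2 = (-741/4)**2 = 549081/16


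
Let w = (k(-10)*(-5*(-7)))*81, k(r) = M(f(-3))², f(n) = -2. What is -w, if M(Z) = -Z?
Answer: -11340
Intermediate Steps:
k(r) = 4 (k(r) = (-1*(-2))² = 2² = 4)
w = 11340 (w = (4*(-5*(-7)))*81 = (4*35)*81 = 140*81 = 11340)
-w = -1*11340 = -11340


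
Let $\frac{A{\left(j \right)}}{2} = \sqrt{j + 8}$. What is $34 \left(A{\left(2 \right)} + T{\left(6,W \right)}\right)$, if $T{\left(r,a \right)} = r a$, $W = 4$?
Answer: $816 + 68 \sqrt{10} \approx 1031.0$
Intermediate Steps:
$T{\left(r,a \right)} = a r$
$A{\left(j \right)} = 2 \sqrt{8 + j}$ ($A{\left(j \right)} = 2 \sqrt{j + 8} = 2 \sqrt{8 + j}$)
$34 \left(A{\left(2 \right)} + T{\left(6,W \right)}\right) = 34 \left(2 \sqrt{8 + 2} + 4 \cdot 6\right) = 34 \left(2 \sqrt{10} + 24\right) = 34 \left(24 + 2 \sqrt{10}\right) = 816 + 68 \sqrt{10}$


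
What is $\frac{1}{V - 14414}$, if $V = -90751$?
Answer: $- \frac{1}{105165} \approx -9.5089 \cdot 10^{-6}$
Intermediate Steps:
$\frac{1}{V - 14414} = \frac{1}{-90751 - 14414} = \frac{1}{-105165} = - \frac{1}{105165}$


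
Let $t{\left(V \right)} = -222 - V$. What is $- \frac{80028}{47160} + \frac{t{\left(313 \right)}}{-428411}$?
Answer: $- \frac{951656803}{561218410} \approx -1.6957$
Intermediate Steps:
$- \frac{80028}{47160} + \frac{t{\left(313 \right)}}{-428411} = - \frac{80028}{47160} + \frac{-222 - 313}{-428411} = \left(-80028\right) \frac{1}{47160} + \left(-222 - 313\right) \left(- \frac{1}{428411}\right) = - \frac{2223}{1310} - - \frac{535}{428411} = - \frac{2223}{1310} + \frac{535}{428411} = - \frac{951656803}{561218410}$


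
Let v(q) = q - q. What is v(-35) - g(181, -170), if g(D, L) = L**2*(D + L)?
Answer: -317900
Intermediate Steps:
v(q) = 0
v(-35) - g(181, -170) = 0 - (-170)**2*(181 - 170) = 0 - 28900*11 = 0 - 1*317900 = 0 - 317900 = -317900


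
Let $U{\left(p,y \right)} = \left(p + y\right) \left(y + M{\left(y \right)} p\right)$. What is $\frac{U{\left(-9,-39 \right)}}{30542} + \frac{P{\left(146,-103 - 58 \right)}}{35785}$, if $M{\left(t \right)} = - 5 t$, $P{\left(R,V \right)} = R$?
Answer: $\frac{1542988526}{546472735} \approx 2.8235$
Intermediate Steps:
$U{\left(p,y \right)} = \left(p + y\right) \left(y - 5 p y\right)$ ($U{\left(p,y \right)} = \left(p + y\right) \left(y + - 5 y p\right) = \left(p + y\right) \left(y - 5 p y\right)$)
$\frac{U{\left(-9,-39 \right)}}{30542} + \frac{P{\left(146,-103 - 58 \right)}}{35785} = \frac{\left(-39\right) \left(-9 - 39 - 5 \left(-9\right)^{2} - \left(-45\right) \left(-39\right)\right)}{30542} + \frac{146}{35785} = - 39 \left(-9 - 39 - 405 - 1755\right) \frac{1}{30542} + 146 \cdot \frac{1}{35785} = - 39 \left(-9 - 39 - 405 - 1755\right) \frac{1}{30542} + \frac{146}{35785} = \left(-39\right) \left(-2208\right) \frac{1}{30542} + \frac{146}{35785} = 86112 \cdot \frac{1}{30542} + \frac{146}{35785} = \frac{43056}{15271} + \frac{146}{35785} = \frac{1542988526}{546472735}$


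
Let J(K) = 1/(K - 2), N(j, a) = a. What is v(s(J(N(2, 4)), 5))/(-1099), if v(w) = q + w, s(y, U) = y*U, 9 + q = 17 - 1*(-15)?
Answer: -51/2198 ≈ -0.023203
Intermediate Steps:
q = 23 (q = -9 + (17 - 1*(-15)) = -9 + (17 + 15) = -9 + 32 = 23)
J(K) = 1/(-2 + K)
s(y, U) = U*y
v(w) = 23 + w
v(s(J(N(2, 4)), 5))/(-1099) = (23 + 5/(-2 + 4))/(-1099) = (23 + 5/2)*(-1/1099) = (51/2)*(-1/1099) = -51/2198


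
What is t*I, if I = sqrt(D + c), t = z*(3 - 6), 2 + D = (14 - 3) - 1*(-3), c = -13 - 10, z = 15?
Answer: -45*I*sqrt(11) ≈ -149.25*I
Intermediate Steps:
c = -23
D = 12 (D = -2 + ((14 - 3) - 1*(-3)) = -2 + (11 + 3) = -2 + 14 = 12)
t = -45 (t = 15*(3 - 6) = 15*(-3) = -45)
I = I*sqrt(11) (I = sqrt(12 - 23) = sqrt(-11) = I*sqrt(11) ≈ 3.3166*I)
t*I = -45*I*sqrt(11)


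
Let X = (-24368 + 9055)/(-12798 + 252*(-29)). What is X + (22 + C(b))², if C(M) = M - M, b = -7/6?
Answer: 9746617/20106 ≈ 484.76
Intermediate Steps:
b = -7/6 (b = -7*⅙ = -7/6 ≈ -1.1667)
C(M) = 0
X = 15313/20106 (X = -15313/(-12798 - 7308) = -15313/(-20106) = -15313*(-1/20106) = 15313/20106 ≈ 0.76161)
X + (22 + C(b))² = 15313/20106 + (22 + 0)² = 15313/20106 + 22² = 15313/20106 + 484 = 9746617/20106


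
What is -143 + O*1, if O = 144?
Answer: 1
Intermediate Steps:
-143 + O*1 = -143 + 144*1 = -143 + 144 = 1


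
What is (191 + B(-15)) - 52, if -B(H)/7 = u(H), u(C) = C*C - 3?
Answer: -1415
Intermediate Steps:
u(C) = -3 + C² (u(C) = C² - 3 = -3 + C²)
B(H) = 21 - 7*H² (B(H) = -7*(-3 + H²) = 21 - 7*H²)
(191 + B(-15)) - 52 = (191 + (21 - 7*(-15)²)) - 52 = (191 + (21 - 7*225)) - 52 = (191 + (21 - 1575)) - 52 = (191 - 1554) - 52 = -1363 - 52 = -1415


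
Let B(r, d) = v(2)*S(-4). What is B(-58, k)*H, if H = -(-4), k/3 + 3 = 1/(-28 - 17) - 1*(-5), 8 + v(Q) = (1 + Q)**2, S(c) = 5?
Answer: 20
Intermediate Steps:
v(Q) = -8 + (1 + Q)**2
k = 89/15 (k = -9 + 3*(1/(-28 - 17) - 1*(-5)) = -9 + 3*(1/(-45) + 5) = -9 + 3*(-1/45 + 5) = -9 + 3*(224/45) = -9 + 224/15 = 89/15 ≈ 5.9333)
B(r, d) = 5 (B(r, d) = (-8 + (1 + 2)**2)*5 = (-8 + 3**2)*5 = (-8 + 9)*5 = 1*5 = 5)
H = 4 (H = -1*(-4) = 4)
B(-58, k)*H = 5*4 = 20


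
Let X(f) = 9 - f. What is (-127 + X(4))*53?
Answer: -6466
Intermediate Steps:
(-127 + X(4))*53 = (-127 + (9 - 1*4))*53 = (-127 + (9 - 4))*53 = (-127 + 5)*53 = -122*53 = -6466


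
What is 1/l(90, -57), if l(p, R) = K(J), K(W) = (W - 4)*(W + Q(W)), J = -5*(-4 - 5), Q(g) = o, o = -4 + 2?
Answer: 1/1763 ≈ 0.00056721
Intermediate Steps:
o = -2
Q(g) = -2
J = 45 (J = -5*(-9) = 45)
K(W) = (-4 + W)*(-2 + W) (K(W) = (W - 4)*(W - 2) = (-4 + W)*(-2 + W))
l(p, R) = 1763 (l(p, R) = 8 + 45² - 6*45 = 8 + 2025 - 270 = 1763)
1/l(90, -57) = 1/1763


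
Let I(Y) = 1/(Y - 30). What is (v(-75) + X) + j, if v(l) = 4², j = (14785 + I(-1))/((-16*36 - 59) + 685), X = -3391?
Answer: -2386458/775 ≈ -3079.3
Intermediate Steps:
I(Y) = 1/(-30 + Y)
j = 229167/775 (j = (14785 + 1/(-30 - 1))/((-16*36 - 59) + 685) = (14785 + 1/(-31))/((-576 - 59) + 685) = (14785 - 1/31)/(-635 + 685) = (458334/31)/50 = (458334/31)*(1/50) = 229167/775 ≈ 295.70)
v(l) = 16
(v(-75) + X) + j = (16 - 3391) + 229167/775 = -3375 + 229167/775 = -2386458/775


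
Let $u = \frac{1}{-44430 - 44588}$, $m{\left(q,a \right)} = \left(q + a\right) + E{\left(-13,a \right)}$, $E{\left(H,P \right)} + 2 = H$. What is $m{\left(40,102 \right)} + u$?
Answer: $\frac{11305285}{89018} \approx 127.0$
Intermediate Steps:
$E{\left(H,P \right)} = -2 + H$
$m{\left(q,a \right)} = -15 + a + q$ ($m{\left(q,a \right)} = \left(q + a\right) - 15 = \left(a + q\right) - 15 = -15 + a + q$)
$u = - \frac{1}{89018}$ ($u = \frac{1}{-89018} = - \frac{1}{89018} \approx -1.1234 \cdot 10^{-5}$)
$m{\left(40,102 \right)} + u = \left(-15 + 102 + 40\right) - \frac{1}{89018} = 127 - \frac{1}{89018} = \frac{11305285}{89018}$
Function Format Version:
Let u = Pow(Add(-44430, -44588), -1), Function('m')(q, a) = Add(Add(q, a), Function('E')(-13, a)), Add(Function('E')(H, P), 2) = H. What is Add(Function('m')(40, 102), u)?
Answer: Rational(11305285, 89018) ≈ 127.00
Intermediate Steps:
Function('E')(H, P) = Add(-2, H)
Function('m')(q, a) = Add(-15, a, q) (Function('m')(q, a) = Add(Add(q, a), Add(-2, -13)) = Add(Add(a, q), -15) = Add(-15, a, q))
u = Rational(-1, 89018) (u = Pow(-89018, -1) = Rational(-1, 89018) ≈ -1.1234e-5)
Add(Function('m')(40, 102), u) = Add(Add(-15, 102, 40), Rational(-1, 89018)) = Add(127, Rational(-1, 89018)) = Rational(11305285, 89018)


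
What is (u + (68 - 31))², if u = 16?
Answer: 2809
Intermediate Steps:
(u + (68 - 31))² = (16 + (68 - 31))² = (16 + 37)² = 53² = 2809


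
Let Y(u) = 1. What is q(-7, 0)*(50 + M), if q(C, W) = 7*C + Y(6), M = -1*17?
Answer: -1584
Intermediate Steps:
M = -17
q(C, W) = 1 + 7*C (q(C, W) = 7*C + 1 = 1 + 7*C)
q(-7, 0)*(50 + M) = (1 + 7*(-7))*(50 - 17) = (1 - 49)*33 = -48*33 = -1584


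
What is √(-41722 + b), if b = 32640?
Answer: I*√9082 ≈ 95.3*I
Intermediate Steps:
√(-41722 + b) = √(-41722 + 32640) = √(-9082) = I*√9082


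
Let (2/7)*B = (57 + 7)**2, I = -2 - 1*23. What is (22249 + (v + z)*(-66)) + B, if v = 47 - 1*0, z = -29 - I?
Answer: 33747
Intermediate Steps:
I = -25 (I = -2 - 23 = -25)
B = 14336 (B = 7*(57 + 7)**2/2 = (7/2)*64**2 = (7/2)*4096 = 14336)
z = -4 (z = -29 - 1*(-25) = -29 + 25 = -4)
v = 47 (v = 47 + 0 = 47)
(22249 + (v + z)*(-66)) + B = (22249 + (47 - 4)*(-66)) + 14336 = (22249 + 43*(-66)) + 14336 = (22249 - 2838) + 14336 = 19411 + 14336 = 33747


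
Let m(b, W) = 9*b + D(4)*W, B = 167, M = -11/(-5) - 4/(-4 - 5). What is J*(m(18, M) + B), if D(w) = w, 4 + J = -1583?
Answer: -8083649/15 ≈ -5.3891e+5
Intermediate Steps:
M = 119/45 (M = -11*(-⅕) - 4/(-9) = 11/5 - 4*(-⅑) = 11/5 + 4/9 = 119/45 ≈ 2.6444)
J = -1587 (J = -4 - 1583 = -1587)
m(b, W) = 4*W + 9*b (m(b, W) = 9*b + 4*W = 4*W + 9*b)
J*(m(18, M) + B) = -1587*((4*(119/45) + 9*18) + 167) = -1587*((476/45 + 162) + 167) = -1587*(7766/45 + 167) = -1587*15281/45 = -8083649/15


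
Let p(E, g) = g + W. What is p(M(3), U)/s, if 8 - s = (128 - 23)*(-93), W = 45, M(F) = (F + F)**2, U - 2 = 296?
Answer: 343/9773 ≈ 0.035097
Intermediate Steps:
U = 298 (U = 2 + 296 = 298)
M(F) = 4*F**2 (M(F) = (2*F)**2 = 4*F**2)
p(E, g) = 45 + g (p(E, g) = g + 45 = 45 + g)
s = 9773 (s = 8 - (128 - 23)*(-93) = 8 - 105*(-93) = 8 - 1*(-9765) = 8 + 9765 = 9773)
p(M(3), U)/s = (45 + 298)/9773 = 343*(1/9773) = 343/9773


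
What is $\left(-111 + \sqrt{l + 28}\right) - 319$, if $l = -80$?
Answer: $-430 + 2 i \sqrt{13} \approx -430.0 + 7.2111 i$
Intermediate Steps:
$\left(-111 + \sqrt{l + 28}\right) - 319 = \left(-111 + \sqrt{-80 + 28}\right) - 319 = \left(-111 + \sqrt{-52}\right) - 319 = \left(-111 + 2 i \sqrt{13}\right) - 319 = -430 + 2 i \sqrt{13}$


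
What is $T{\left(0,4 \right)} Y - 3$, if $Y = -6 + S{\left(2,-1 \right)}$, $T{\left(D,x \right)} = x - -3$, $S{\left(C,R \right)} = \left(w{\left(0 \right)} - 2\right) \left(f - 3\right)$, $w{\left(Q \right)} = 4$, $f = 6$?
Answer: $-3$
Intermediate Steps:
$S{\left(C,R \right)} = 6$ ($S{\left(C,R \right)} = \left(4 - 2\right) \left(6 - 3\right) = 2 \cdot 3 = 6$)
$T{\left(D,x \right)} = 3 + x$ ($T{\left(D,x \right)} = x + 3 = 3 + x$)
$Y = 0$ ($Y = -6 + 6 = 0$)
$T{\left(0,4 \right)} Y - 3 = \left(3 + 4\right) 0 - 3 = 7 \cdot 0 - 3 = 0 - 3 = -3$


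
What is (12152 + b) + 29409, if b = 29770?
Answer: 71331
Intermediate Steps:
(12152 + b) + 29409 = (12152 + 29770) + 29409 = 41922 + 29409 = 71331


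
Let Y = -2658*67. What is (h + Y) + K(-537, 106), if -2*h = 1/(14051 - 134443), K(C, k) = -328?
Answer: -42959236575/240784 ≈ -1.7841e+5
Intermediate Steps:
Y = -178086
h = 1/240784 (h = -1/(2*(14051 - 134443)) = -1/2/(-120392) = -1/2*(-1/120392) = 1/240784 ≈ 4.1531e-6)
(h + Y) + K(-537, 106) = (1/240784 - 178086) - 328 = -42880259423/240784 - 328 = -42959236575/240784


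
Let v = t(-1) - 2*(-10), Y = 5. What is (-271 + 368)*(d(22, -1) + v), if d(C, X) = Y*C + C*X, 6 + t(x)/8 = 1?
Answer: 6596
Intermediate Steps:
t(x) = -40 (t(x) = -48 + 8*1 = -48 + 8 = -40)
d(C, X) = 5*C + C*X
v = -20 (v = -40 - 2*(-10) = -40 + 20 = -20)
(-271 + 368)*(d(22, -1) + v) = (-271 + 368)*(22*(5 - 1) - 20) = 97*(22*4 - 20) = 97*(88 - 20) = 97*68 = 6596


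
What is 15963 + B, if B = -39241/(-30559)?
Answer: 487852558/30559 ≈ 15964.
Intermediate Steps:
B = 39241/30559 (B = -39241*(-1/30559) = 39241/30559 ≈ 1.2841)
15963 + B = 15963 + 39241/30559 = 487852558/30559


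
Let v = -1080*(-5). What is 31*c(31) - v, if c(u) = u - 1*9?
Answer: -4718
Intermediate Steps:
c(u) = -9 + u (c(u) = u - 9 = -9 + u)
v = 5400
31*c(31) - v = 31*(-9 + 31) - 1*5400 = 31*22 - 5400 = 682 - 5400 = -4718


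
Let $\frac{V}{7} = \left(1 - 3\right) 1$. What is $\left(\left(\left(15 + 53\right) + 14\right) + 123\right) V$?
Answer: $-2870$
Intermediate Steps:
$V = -14$ ($V = 7 \left(1 - 3\right) 1 = 7 \left(\left(-2\right) 1\right) = 7 \left(-2\right) = -14$)
$\left(\left(\left(15 + 53\right) + 14\right) + 123\right) V = \left(\left(\left(15 + 53\right) + 14\right) + 123\right) \left(-14\right) = \left(\left(68 + 14\right) + 123\right) \left(-14\right) = \left(82 + 123\right) \left(-14\right) = 205 \left(-14\right) = -2870$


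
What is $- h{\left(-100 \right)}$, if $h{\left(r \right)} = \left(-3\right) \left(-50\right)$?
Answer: $-150$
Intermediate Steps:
$h{\left(r \right)} = 150$
$- h{\left(-100 \right)} = \left(-1\right) 150 = -150$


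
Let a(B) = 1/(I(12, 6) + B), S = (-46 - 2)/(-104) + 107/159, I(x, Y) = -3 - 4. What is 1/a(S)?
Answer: -12124/2067 ≈ -5.8655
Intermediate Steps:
I(x, Y) = -7
S = 2345/2067 (S = -48*(-1/104) + 107*(1/159) = 6/13 + 107/159 = 2345/2067 ≈ 1.1345)
a(B) = 1/(-7 + B)
1/a(S) = 1/(1/(-7 + 2345/2067)) = 1/(1/(-12124/2067)) = 1/(-2067/12124) = -12124/2067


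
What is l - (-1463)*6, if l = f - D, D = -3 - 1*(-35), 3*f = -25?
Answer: 26213/3 ≈ 8737.7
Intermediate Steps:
f = -25/3 (f = (1/3)*(-25) = -25/3 ≈ -8.3333)
D = 32 (D = -3 + 35 = 32)
l = -121/3 (l = -25/3 - 1*32 = -25/3 - 32 = -121/3 ≈ -40.333)
l - (-1463)*6 = -121/3 - (-1463)*6 = -121/3 - 77*(-114) = -121/3 + 8778 = 26213/3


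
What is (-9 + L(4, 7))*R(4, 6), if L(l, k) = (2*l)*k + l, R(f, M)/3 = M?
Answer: 918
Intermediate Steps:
R(f, M) = 3*M
L(l, k) = l + 2*k*l (L(l, k) = 2*k*l + l = l + 2*k*l)
(-9 + L(4, 7))*R(4, 6) = (-9 + 4*(1 + 2*7))*(3*6) = (-9 + 4*(1 + 14))*18 = (-9 + 4*15)*18 = (-9 + 60)*18 = 51*18 = 918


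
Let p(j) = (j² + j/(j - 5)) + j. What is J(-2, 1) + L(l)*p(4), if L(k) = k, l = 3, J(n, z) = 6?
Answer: 54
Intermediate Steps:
p(j) = j + j² + j/(-5 + j) (p(j) = (j² + j/(-5 + j)) + j = j + j² + j/(-5 + j))
J(-2, 1) + L(l)*p(4) = 6 + 3*(4*(-4 + 4² - 4*4)/(-5 + 4)) = 6 + 3*(4*(-4 + 16 - 16)/(-1)) = 6 + 3*(4*(-1)*(-4)) = 6 + 3*16 = 6 + 48 = 54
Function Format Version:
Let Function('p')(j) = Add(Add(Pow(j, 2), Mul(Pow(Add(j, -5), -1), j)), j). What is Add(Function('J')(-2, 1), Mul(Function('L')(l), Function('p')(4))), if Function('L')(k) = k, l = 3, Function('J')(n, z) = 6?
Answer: 54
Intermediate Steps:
Function('p')(j) = Add(j, Pow(j, 2), Mul(j, Pow(Add(-5, j), -1))) (Function('p')(j) = Add(Add(Pow(j, 2), Mul(Pow(Add(-5, j), -1), j)), j) = Add(Add(Pow(j, 2), Mul(j, Pow(Add(-5, j), -1))), j) = Add(j, Pow(j, 2), Mul(j, Pow(Add(-5, j), -1))))
Add(Function('J')(-2, 1), Mul(Function('L')(l), Function('p')(4))) = Add(6, Mul(3, Mul(4, Pow(Add(-5, 4), -1), Add(-4, Pow(4, 2), Mul(-4, 4))))) = Add(6, Mul(3, Mul(4, Pow(-1, -1), Add(-4, 16, -16)))) = Add(6, Mul(3, Mul(4, -1, -4))) = Add(6, Mul(3, 16)) = Add(6, 48) = 54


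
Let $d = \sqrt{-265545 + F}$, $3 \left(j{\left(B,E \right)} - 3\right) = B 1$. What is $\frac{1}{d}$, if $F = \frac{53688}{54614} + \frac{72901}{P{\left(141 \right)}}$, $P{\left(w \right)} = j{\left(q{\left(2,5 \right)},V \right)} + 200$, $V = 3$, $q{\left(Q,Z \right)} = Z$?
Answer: $- \frac{i \sqrt{74548395612460691754}}{4446271106373} \approx - 0.0019419 i$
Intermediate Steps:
$j{\left(B,E \right)} = 3 + \frac{B}{3}$ ($j{\left(B,E \right)} = 3 + \frac{B 1}{3} = 3 + \frac{B}{3}$)
$P{\left(w \right)} = \frac{614}{3}$ ($P{\left(w \right)} = \left(3 + \frac{1}{3} \cdot 5\right) + 200 = \left(3 + \frac{5}{3}\right) + 200 = \frac{14}{3} + 200 = \frac{614}{3}$)
$F = \frac{5988605037}{16766498}$ ($F = \frac{53688}{54614} + \frac{72901}{\frac{614}{3}} = 53688 \cdot \frac{1}{54614} + 72901 \cdot \frac{3}{614} = \frac{26844}{27307} + \frac{218703}{614} = \frac{5988605037}{16766498} \approx 357.18$)
$d = \frac{i \sqrt{74548395612460691754}}{16766498}$ ($d = \sqrt{-265545 + \frac{5988605037}{16766498}} = \sqrt{- \frac{4446271106373}{16766498}} = \frac{i \sqrt{74548395612460691754}}{16766498} \approx 514.96 i$)
$\frac{1}{d} = \frac{1}{\frac{1}{16766498} i \sqrt{74548395612460691754}} = - \frac{i \sqrt{74548395612460691754}}{4446271106373}$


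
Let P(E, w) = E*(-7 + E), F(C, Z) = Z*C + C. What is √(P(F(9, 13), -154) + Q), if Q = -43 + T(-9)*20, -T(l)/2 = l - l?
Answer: √14951 ≈ 122.27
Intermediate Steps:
T(l) = 0 (T(l) = -2*(l - l) = -2*0 = 0)
Q = -43 (Q = -43 + 0*20 = -43 + 0 = -43)
F(C, Z) = C + C*Z (F(C, Z) = C*Z + C = C + C*Z)
√(P(F(9, 13), -154) + Q) = √((9*(1 + 13))*(-7 + 9*(1 + 13)) - 43) = √((9*14)*(-7 + 9*14) - 43) = √(126*(-7 + 126) - 43) = √(126*119 - 43) = √(14994 - 43) = √14951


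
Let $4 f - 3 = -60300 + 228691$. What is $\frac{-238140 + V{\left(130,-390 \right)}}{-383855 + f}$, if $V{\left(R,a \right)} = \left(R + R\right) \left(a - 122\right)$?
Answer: $\frac{742520}{683513} \approx 1.0863$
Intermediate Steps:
$V{\left(R,a \right)} = 2 R \left(-122 + a\right)$
$f = \frac{84197}{2}$ ($f = \frac{3}{4} + \frac{-60300 + 228691}{4} = \frac{3}{4} + \frac{1}{4} \cdot 168391 = \frac{3}{4} + \frac{168391}{4} = \frac{84197}{2} \approx 42099.0$)
$\frac{-238140 + V{\left(130,-390 \right)}}{-383855 + f} = \frac{-238140 + 2 \cdot 130 \left(-122 - 390\right)}{-383855 + \frac{84197}{2}} = \frac{-238140 + 2 \cdot 130 \left(-512\right)}{- \frac{683513}{2}} = \left(-238140 - 133120\right) \left(- \frac{2}{683513}\right) = \left(-371260\right) \left(- \frac{2}{683513}\right) = \frac{742520}{683513}$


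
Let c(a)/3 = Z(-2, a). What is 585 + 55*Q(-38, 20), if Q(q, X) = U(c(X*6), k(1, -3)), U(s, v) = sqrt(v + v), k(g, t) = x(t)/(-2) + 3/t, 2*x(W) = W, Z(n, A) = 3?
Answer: 585 + 55*I*sqrt(2)/2 ≈ 585.0 + 38.891*I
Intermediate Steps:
x(W) = W/2
k(g, t) = 3/t - t/4 (k(g, t) = (t/2)/(-2) + 3/t = (t/2)*(-1/2) + 3/t = -t/4 + 3/t = 3/t - t/4)
c(a) = 9 (c(a) = 3*3 = 9)
U(s, v) = sqrt(2)*sqrt(v) (U(s, v) = sqrt(2*v) = sqrt(2)*sqrt(v))
Q(q, X) = I*sqrt(2)/2 (Q(q, X) = sqrt(2)*sqrt(3/(-3) - 1/4*(-3)) = sqrt(2)*sqrt(3*(-1/3) + 3/4) = sqrt(2)*sqrt(-1 + 3/4) = sqrt(2)*sqrt(-1/4) = sqrt(2)*(I/2) = I*sqrt(2)/2)
585 + 55*Q(-38, 20) = 585 + 55*(I*sqrt(2)/2) = 585 + 55*I*sqrt(2)/2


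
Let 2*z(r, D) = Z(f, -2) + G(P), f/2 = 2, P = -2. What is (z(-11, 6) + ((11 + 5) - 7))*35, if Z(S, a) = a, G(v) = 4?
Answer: 350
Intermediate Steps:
f = 4 (f = 2*2 = 4)
z(r, D) = 1 (z(r, D) = (-2 + 4)/2 = (½)*2 = 1)
(z(-11, 6) + ((11 + 5) - 7))*35 = (1 + ((11 + 5) - 7))*35 = (1 + (16 - 7))*35 = (1 + 9)*35 = 10*35 = 350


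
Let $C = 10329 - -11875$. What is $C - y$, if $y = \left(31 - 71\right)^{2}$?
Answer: $20604$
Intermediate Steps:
$y = 1600$ ($y = \left(-40\right)^{2} = 1600$)
$C = 22204$ ($C = 10329 + 11875 = 22204$)
$C - y = 22204 - 1600 = 20604$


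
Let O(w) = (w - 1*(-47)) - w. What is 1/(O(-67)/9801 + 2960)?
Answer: 9801/29011007 ≈ 0.00033784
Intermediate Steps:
O(w) = 47 (O(w) = (w + 47) - w = (47 + w) - w = 47)
1/(O(-67)/9801 + 2960) = 1/(47/9801 + 2960) = 1/(29011007/9801) = 9801/29011007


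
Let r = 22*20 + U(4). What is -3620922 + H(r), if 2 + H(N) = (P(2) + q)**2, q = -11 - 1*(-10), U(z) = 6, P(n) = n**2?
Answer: -3620915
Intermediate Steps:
q = -1 (q = -11 + 10 = -1)
r = 446 (r = 22*20 + 6 = 440 + 6 = 446)
H(N) = 7 (H(N) = -2 + (2**2 - 1)**2 = -2 + (4 - 1)**2 = -2 + 3**2 = -2 + 9 = 7)
-3620922 + H(r) = -3620922 + 7 = -3620915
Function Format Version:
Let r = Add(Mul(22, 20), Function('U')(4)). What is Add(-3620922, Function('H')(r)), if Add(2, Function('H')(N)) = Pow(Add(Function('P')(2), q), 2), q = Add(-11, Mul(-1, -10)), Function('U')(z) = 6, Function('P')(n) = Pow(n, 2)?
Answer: -3620915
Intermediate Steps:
q = -1 (q = Add(-11, 10) = -1)
r = 446 (r = Add(Mul(22, 20), 6) = Add(440, 6) = 446)
Function('H')(N) = 7 (Function('H')(N) = Add(-2, Pow(Add(Pow(2, 2), -1), 2)) = Add(-2, Pow(Add(4, -1), 2)) = Add(-2, Pow(3, 2)) = Add(-2, 9) = 7)
Add(-3620922, Function('H')(r)) = Add(-3620922, 7) = -3620915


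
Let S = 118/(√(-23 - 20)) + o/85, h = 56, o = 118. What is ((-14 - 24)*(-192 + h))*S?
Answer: 35872/5 - 609824*I*√43/43 ≈ 7174.4 - 92997.0*I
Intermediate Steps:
S = 118/85 - 118*I*√43/43 (S = 118/(√(-23 - 20)) + 118/85 = 118/(√(-43)) + 118*(1/85) = 118/((I*√43)) + 118/85 = 118*(-I*√43/43) + 118/85 = -118*I*√43/43 + 118/85 = 118/85 - 118*I*√43/43 ≈ 1.3882 - 17.995*I)
((-14 - 24)*(-192 + h))*S = ((-14 - 24)*(-192 + 56))*(118/85 - 118*I*√43/43) = (-38*(-136))*(118/85 - 118*I*√43/43) = 5168*(118/85 - 118*I*√43/43) = 35872/5 - 609824*I*√43/43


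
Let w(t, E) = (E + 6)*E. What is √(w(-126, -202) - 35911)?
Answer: 3*√409 ≈ 60.671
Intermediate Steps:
w(t, E) = E*(6 + E) (w(t, E) = (6 + E)*E = E*(6 + E))
√(w(-126, -202) - 35911) = √(-202*(6 - 202) - 35911) = √(-202*(-196) - 35911) = √(39592 - 35911) = √3681 = 3*√409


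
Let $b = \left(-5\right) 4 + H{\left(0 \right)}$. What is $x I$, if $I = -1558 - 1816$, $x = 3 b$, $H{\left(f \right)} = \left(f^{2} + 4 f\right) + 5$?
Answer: $151830$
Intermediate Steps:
$H{\left(f \right)} = 5 + f^{2} + 4 f$
$b = -15$ ($b = \left(-5\right) 4 + \left(5 + 0^{2} + 4 \cdot 0\right) = -20 + \left(5 + 0 + 0\right) = -20 + 5 = -15$)
$x = -45$ ($x = 3 \left(-15\right) = -45$)
$I = -3374$
$x I = \left(-45\right) \left(-3374\right) = 151830$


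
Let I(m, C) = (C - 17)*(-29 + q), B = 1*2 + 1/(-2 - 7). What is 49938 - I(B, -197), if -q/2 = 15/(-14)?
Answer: 309334/7 ≈ 44191.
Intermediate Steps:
q = 15/7 (q = -30/(-14) = -30*(-1)/14 = -2*(-15/14) = 15/7 ≈ 2.1429)
B = 17/9 (B = 2 + 1/(-9) = 2 - ⅑ = 17/9 ≈ 1.8889)
I(m, C) = 3196/7 - 188*C/7 (I(m, C) = (C - 17)*(-29 + 15/7) = (-17 + C)*(-188/7) = 3196/7 - 188*C/7)
49938 - I(B, -197) = 49938 - (3196/7 - 188/7*(-197)) = 49938 - (3196/7 + 37036/7) = 49938 - 1*40232/7 = 49938 - 40232/7 = 309334/7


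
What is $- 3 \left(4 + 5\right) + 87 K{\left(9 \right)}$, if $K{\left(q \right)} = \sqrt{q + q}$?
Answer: $-27 + 261 \sqrt{2} \approx 342.11$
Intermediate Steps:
$K{\left(q \right)} = \sqrt{2} \sqrt{q}$ ($K{\left(q \right)} = \sqrt{2 q} = \sqrt{2} \sqrt{q}$)
$- 3 \left(4 + 5\right) + 87 K{\left(9 \right)} = - 3 \left(4 + 5\right) + 87 \sqrt{2} \sqrt{9} = \left(-3\right) 9 + 87 \sqrt{2} \cdot 3 = -27 + 87 \cdot 3 \sqrt{2} = -27 + 261 \sqrt{2}$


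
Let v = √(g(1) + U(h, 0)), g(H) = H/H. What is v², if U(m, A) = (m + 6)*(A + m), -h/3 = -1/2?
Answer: 49/4 ≈ 12.250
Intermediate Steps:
h = 3/2 (h = -(-3)/2 = -3*(-½) = 3/2 ≈ 1.5000)
g(H) = 1
U(m, A) = (6 + m)*(A + m)
v = 7/2 (v = √(1 + ((3/2)² + 6*0 + 6*(3/2) + 0*(3/2))) = √(1 + (9/4 + 0 + 9 + 0)) = √(1 + 45/4) = √(49/4) = 7/2 ≈ 3.5000)
v² = (7/2)² = 49/4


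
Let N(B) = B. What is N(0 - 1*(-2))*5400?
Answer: 10800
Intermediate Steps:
N(0 - 1*(-2))*5400 = (0 - 1*(-2))*5400 = (0 + 2)*5400 = 2*5400 = 10800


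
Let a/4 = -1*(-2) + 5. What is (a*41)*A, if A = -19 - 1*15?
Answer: -39032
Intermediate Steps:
A = -34 (A = -19 - 15 = -34)
a = 28 (a = 4*(-1*(-2) + 5) = 4*(2 + 5) = 4*7 = 28)
(a*41)*A = (28*41)*(-34) = 1148*(-34) = -39032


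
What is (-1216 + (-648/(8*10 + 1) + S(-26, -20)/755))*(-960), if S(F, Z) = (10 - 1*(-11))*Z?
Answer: 177511680/151 ≈ 1.1756e+6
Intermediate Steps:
S(F, Z) = 21*Z (S(F, Z) = (10 + 11)*Z = 21*Z)
(-1216 + (-648/(8*10 + 1) + S(-26, -20)/755))*(-960) = (-1216 + (-648/(8*10 + 1) + (21*(-20))/755))*(-960) = (-1216 + (-648/(80 + 1) - 420*1/755))*(-960) = (-1216 + (-648/81 - 84/151))*(-960) = (-1216 + (-648*1/81 - 84/151))*(-960) = (-1216 + (-8 - 84/151))*(-960) = (-1216 - 1292/151)*(-960) = -184908/151*(-960) = 177511680/151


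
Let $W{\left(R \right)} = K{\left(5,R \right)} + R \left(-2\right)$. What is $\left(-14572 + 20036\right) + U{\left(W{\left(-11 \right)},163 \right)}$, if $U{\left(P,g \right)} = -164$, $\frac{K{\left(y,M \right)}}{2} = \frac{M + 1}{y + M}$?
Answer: $5300$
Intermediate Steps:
$K{\left(y,M \right)} = \frac{2 \left(1 + M\right)}{M + y}$ ($K{\left(y,M \right)} = 2 \frac{M + 1}{y + M} = 2 \frac{1 + M}{M + y} = \frac{2 \left(1 + M\right)}{M + y}$)
$W{\left(R \right)} = - 2 R + \frac{2 \left(1 + R\right)}{5 + R}$ ($W{\left(R \right)} = \frac{2 \left(1 + R\right)}{R + 5} + R \left(-2\right) = \frac{2 \left(1 + R\right)}{5 + R} - 2 R = - 2 R + \frac{2 \left(1 + R\right)}{5 + R}$)
$\left(-14572 + 20036\right) + U{\left(W{\left(-11 \right)},163 \right)} = \left(-14572 + 20036\right) - 164 = 5464 - 164 = 5300$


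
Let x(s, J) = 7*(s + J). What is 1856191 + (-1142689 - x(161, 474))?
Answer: 709057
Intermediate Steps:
x(s, J) = 7*J + 7*s (x(s, J) = 7*(J + s) = 7*J + 7*s)
1856191 + (-1142689 - x(161, 474)) = 1856191 + (-1142689 - (7*474 + 7*161)) = 1856191 + (-1142689 - (3318 + 1127)) = 1856191 + (-1142689 - 1*4445) = 1856191 + (-1142689 - 4445) = 1856191 - 1147134 = 709057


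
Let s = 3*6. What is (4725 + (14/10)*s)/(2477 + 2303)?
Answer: 23751/23900 ≈ 0.99377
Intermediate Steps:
s = 18
(4725 + (14/10)*s)/(2477 + 2303) = (4725 + (14/10)*18)/(2477 + 2303) = (4725 + ((1/10)*14)*18)/4780 = (4725 + (7/5)*18)*(1/4780) = (4725 + 126/5)*(1/4780) = (23751/5)*(1/4780) = 23751/23900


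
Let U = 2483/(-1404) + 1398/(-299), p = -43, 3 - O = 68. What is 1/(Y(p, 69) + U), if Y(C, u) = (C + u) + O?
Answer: -32292/1467481 ≈ -0.022005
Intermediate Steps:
O = -65 (O = 3 - 1*68 = 3 - 68 = -65)
U = -208093/32292 (U = 2483*(-1/1404) + 1398*(-1/299) = -191/108 - 1398/299 = -208093/32292 ≈ -6.4441)
Y(C, u) = -65 + C + u (Y(C, u) = (C + u) - 65 = -65 + C + u)
1/(Y(p, 69) + U) = 1/((-65 - 43 + 69) - 208093/32292) = 1/(-39 - 208093/32292) = 1/(-1467481/32292) = -32292/1467481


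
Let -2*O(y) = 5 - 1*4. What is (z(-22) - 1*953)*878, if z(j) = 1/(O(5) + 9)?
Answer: -14222722/17 ≈ -8.3663e+5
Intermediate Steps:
O(y) = -½ (O(y) = -(5 - 1*4)/2 = -(5 - 4)/2 = -½*1 = -½)
z(j) = 2/17 (z(j) = 1/(-½ + 9) = 1/(17/2) = 2/17)
(z(-22) - 1*953)*878 = (2/17 - 1*953)*878 = (2/17 - 953)*878 = -16199/17*878 = -14222722/17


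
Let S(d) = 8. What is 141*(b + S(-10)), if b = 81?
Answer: 12549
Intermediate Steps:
141*(b + S(-10)) = 141*(81 + 8) = 141*89 = 12549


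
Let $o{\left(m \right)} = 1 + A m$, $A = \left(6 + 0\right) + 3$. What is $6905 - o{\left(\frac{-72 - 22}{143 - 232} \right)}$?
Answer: $\frac{613610}{89} \approx 6894.5$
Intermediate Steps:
$A = 9$ ($A = 6 + 3 = 9$)
$o{\left(m \right)} = 1 + 9 m$
$6905 - o{\left(\frac{-72 - 22}{143 - 232} \right)} = 6905 - \left(1 + 9 \frac{-72 - 22}{143 - 232}\right) = 6905 - \left(1 + 9 \left(- \frac{94}{-89}\right)\right) = 6905 - \left(1 + 9 \left(\left(-94\right) \left(- \frac{1}{89}\right)\right)\right) = 6905 - \left(1 + 9 \cdot \frac{94}{89}\right) = 6905 - \left(1 + \frac{846}{89}\right) = 6905 - \frac{935}{89} = \frac{613610}{89}$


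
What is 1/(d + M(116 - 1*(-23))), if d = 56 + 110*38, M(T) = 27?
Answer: 1/4263 ≈ 0.00023458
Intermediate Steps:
d = 4236 (d = 56 + 4180 = 4236)
1/(d + M(116 - 1*(-23))) = 1/(4236 + 27) = 1/4263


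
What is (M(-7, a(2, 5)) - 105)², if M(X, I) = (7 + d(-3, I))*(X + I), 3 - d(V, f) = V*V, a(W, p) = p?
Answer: 11449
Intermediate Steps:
d(V, f) = 3 - V² (d(V, f) = 3 - V*V = 3 - V²)
M(X, I) = I + X (M(X, I) = (7 + (3 - 1*(-3)²))*(X + I) = (7 + (3 - 1*9))*(I + X) = (7 + (3 - 9))*(I + X) = (7 - 6)*(I + X) = 1*(I + X) = I + X)
(M(-7, a(2, 5)) - 105)² = ((5 - 7) - 105)² = (-2 - 105)² = (-107)² = 11449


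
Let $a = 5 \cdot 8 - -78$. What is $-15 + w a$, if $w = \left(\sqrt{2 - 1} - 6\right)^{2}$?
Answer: $2935$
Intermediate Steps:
$a = 118$ ($a = 40 + 78 = 118$)
$w = 25$ ($w = \left(\sqrt{1} - 6\right)^{2} = \left(1 - 6\right)^{2} = \left(-5\right)^{2} = 25$)
$-15 + w a = -15 + 25 \cdot 118 = -15 + 2950 = 2935$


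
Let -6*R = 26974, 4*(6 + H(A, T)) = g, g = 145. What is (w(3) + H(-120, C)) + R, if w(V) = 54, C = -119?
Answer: -52937/12 ≈ -4411.4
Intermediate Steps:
H(A, T) = 121/4 (H(A, T) = -6 + (¼)*145 = -6 + 145/4 = 121/4)
R = -13487/3 (R = -⅙*26974 = -13487/3 ≈ -4495.7)
(w(3) + H(-120, C)) + R = (54 + 121/4) - 13487/3 = 337/4 - 13487/3 = -52937/12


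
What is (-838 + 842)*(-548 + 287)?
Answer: -1044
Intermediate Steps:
(-838 + 842)*(-548 + 287) = 4*(-261) = -1044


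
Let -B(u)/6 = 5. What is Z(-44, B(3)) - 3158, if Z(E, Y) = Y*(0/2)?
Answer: -3158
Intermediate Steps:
B(u) = -30 (B(u) = -6*5 = -30)
Z(E, Y) = 0 (Z(E, Y) = Y*(0*(1/2)) = Y*0 = 0)
Z(-44, B(3)) - 3158 = 0 - 3158 = -3158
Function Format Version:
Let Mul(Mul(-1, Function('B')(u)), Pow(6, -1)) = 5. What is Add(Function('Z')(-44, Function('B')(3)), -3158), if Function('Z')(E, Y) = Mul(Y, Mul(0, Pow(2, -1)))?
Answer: -3158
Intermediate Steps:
Function('B')(u) = -30 (Function('B')(u) = Mul(-6, 5) = -30)
Function('Z')(E, Y) = 0 (Function('Z')(E, Y) = Mul(Y, Mul(0, Rational(1, 2))) = Mul(Y, 0) = 0)
Add(Function('Z')(-44, Function('B')(3)), -3158) = Add(0, -3158) = -3158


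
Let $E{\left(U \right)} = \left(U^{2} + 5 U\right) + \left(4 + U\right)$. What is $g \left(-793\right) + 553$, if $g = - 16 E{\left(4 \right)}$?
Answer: $558825$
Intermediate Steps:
$E{\left(U \right)} = 4 + U^{2} + 6 U$
$g = -704$ ($g = - 16 \left(4 + 4^{2} + 6 \cdot 4\right) = - 16 \left(4 + 16 + 24\right) = \left(-16\right) 44 = -704$)
$g \left(-793\right) + 553 = \left(-704\right) \left(-793\right) + 553 = 558272 + 553 = 558825$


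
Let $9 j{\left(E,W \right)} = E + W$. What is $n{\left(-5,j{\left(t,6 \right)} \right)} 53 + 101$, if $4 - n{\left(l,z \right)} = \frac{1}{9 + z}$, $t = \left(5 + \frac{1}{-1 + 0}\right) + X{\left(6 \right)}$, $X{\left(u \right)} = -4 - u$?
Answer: $\frac{2764}{9} \approx 307.11$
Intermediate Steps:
$t = -6$ ($t = \left(5 + \frac{1}{-1 + 0}\right) - 10 = \left(5 + \frac{1}{-1}\right) - 10 = \left(5 - 1\right) - 10 = 4 - 10 = -6$)
$j{\left(E,W \right)} = \frac{E}{9} + \frac{W}{9}$ ($j{\left(E,W \right)} = \frac{E + W}{9} = \frac{E}{9} + \frac{W}{9}$)
$n{\left(l,z \right)} = 4 - \frac{1}{9 + z}$
$n{\left(-5,j{\left(t,6 \right)} \right)} 53 + 101 = \frac{35 + 4 \left(\frac{1}{9} \left(-6\right) + \frac{1}{9} \cdot 6\right)}{9 + \left(\frac{1}{9} \left(-6\right) + \frac{1}{9} \cdot 6\right)} 53 + 101 = \frac{35 + 4 \left(- \frac{2}{3} + \frac{2}{3}\right)}{9 + \left(- \frac{2}{3} + \frac{2}{3}\right)} 53 + 101 = \frac{35 + 4 \cdot 0}{9 + 0} \cdot 53 + 101 = \frac{35 + 0}{9} \cdot 53 + 101 = \frac{1}{9} \cdot 35 \cdot 53 + 101 = \frac{35}{9} \cdot 53 + 101 = \frac{1855}{9} + 101 = \frac{2764}{9}$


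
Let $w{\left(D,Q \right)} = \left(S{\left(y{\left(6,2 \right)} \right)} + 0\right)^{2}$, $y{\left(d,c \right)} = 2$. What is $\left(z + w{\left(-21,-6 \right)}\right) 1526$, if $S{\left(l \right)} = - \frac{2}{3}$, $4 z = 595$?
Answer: $\frac{4098073}{18} \approx 2.2767 \cdot 10^{5}$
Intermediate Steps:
$z = \frac{595}{4}$ ($z = \frac{1}{4} \cdot 595 = \frac{595}{4} \approx 148.75$)
$S{\left(l \right)} = - \frac{2}{3}$ ($S{\left(l \right)} = \left(-2\right) \frac{1}{3} = - \frac{2}{3}$)
$w{\left(D,Q \right)} = \frac{4}{9}$ ($w{\left(D,Q \right)} = \left(- \frac{2}{3} + 0\right)^{2} = \left(- \frac{2}{3}\right)^{2} = \frac{4}{9}$)
$\left(z + w{\left(-21,-6 \right)}\right) 1526 = \left(\frac{595}{4} + \frac{4}{9}\right) 1526 = \frac{5371}{36} \cdot 1526 = \frac{4098073}{18}$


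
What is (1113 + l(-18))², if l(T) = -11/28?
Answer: 970509409/784 ≈ 1.2379e+6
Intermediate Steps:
l(T) = -11/28 (l(T) = -11*1/28 = -11/28)
(1113 + l(-18))² = (1113 - 11/28)² = (31153/28)² = 970509409/784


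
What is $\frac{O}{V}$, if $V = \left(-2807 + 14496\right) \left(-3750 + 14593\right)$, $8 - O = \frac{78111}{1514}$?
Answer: $- \frac{65999}{191890154078} \approx -3.4394 \cdot 10^{-7}$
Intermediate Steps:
$O = - \frac{65999}{1514}$ ($O = 8 - \frac{78111}{1514} = - \frac{65999}{1514} \approx -43.592$)
$V = 126743827$ ($V = 11689 \cdot 10843 = 126743827$)
$\frac{O}{V} = - \frac{65999}{1514 \cdot 126743827} = \left(- \frac{65999}{1514}\right) \frac{1}{126743827} = - \frac{65999}{191890154078}$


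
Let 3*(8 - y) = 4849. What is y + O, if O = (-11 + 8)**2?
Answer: -4798/3 ≈ -1599.3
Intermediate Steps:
y = -4825/3 (y = 8 - 1/3*4849 = 8 - 4849/3 = -4825/3 ≈ -1608.3)
O = 9 (O = (-3)**2 = 9)
y + O = -4825/3 + 9 = -4798/3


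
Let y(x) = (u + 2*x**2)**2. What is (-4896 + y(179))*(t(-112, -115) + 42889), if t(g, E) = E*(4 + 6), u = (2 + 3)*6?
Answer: 171561633523872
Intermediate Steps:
u = 30 (u = 5*6 = 30)
t(g, E) = 10*E (t(g, E) = E*10 = 10*E)
y(x) = (30 + 2*x**2)**2
(-4896 + y(179))*(t(-112, -115) + 42889) = (-4896 + 4*(15 + 179**2)**2)*(10*(-115) + 42889) = (-4896 + 4*(15 + 32041)**2)*(-1150 + 42889) = (-4896 + 4*32056**2)*41739 = (-4896 + 4*1027587136)*41739 = (-4896 + 4110348544)*41739 = 4110343648*41739 = 171561633523872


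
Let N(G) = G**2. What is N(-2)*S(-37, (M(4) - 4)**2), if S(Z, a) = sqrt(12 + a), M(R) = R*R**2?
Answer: 8*sqrt(903) ≈ 240.40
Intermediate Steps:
M(R) = R**3
N(-2)*S(-37, (M(4) - 4)**2) = (-2)**2*sqrt(12 + (4**3 - 4)**2) = 4*sqrt(12 + (64 - 4)**2) = 4*sqrt(12 + 60**2) = 4*sqrt(12 + 3600) = 4*sqrt(3612) = 4*(2*sqrt(903)) = 8*sqrt(903)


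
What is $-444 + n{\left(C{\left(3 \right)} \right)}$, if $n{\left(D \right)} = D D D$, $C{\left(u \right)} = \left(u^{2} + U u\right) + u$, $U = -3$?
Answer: $-417$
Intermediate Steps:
$C{\left(u \right)} = u^{2} - 2 u$ ($C{\left(u \right)} = \left(u^{2} - 3 u\right) + u = u^{2} - 2 u$)
$n{\left(D \right)} = D^{3}$ ($n{\left(D \right)} = D^{2} D = D^{3}$)
$-444 + n{\left(C{\left(3 \right)} \right)} = -444 + \left(3 \left(-2 + 3\right)\right)^{3} = -444 + \left(3 \cdot 1\right)^{3} = -444 + 3^{3} = -444 + 27 = -417$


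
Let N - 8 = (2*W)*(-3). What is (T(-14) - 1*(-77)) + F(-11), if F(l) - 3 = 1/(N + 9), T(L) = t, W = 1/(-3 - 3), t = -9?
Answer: 1279/18 ≈ 71.056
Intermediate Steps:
W = -⅙ (W = 1/(-6) = -⅙ ≈ -0.16667)
N = 9 (N = 8 + (2*(-⅙))*(-3) = 8 - ⅓*(-3) = 8 + 1 = 9)
T(L) = -9
F(l) = 55/18 (F(l) = 3 + 1/(9 + 9) = 3 + 1/18 = 55/18)
(T(-14) - 1*(-77)) + F(-11) = (-9 - 1*(-77)) + 55/18 = (-9 + 77) + 55/18 = 68 + 55/18 = 1279/18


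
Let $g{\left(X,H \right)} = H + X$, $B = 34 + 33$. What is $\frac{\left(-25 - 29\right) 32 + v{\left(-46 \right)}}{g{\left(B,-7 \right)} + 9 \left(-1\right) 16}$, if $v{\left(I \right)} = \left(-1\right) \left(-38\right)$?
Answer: $\frac{845}{42} \approx 20.119$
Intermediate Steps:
$B = 67$
$v{\left(I \right)} = 38$
$\frac{\left(-25 - 29\right) 32 + v{\left(-46 \right)}}{g{\left(B,-7 \right)} + 9 \left(-1\right) 16} = \frac{\left(-25 - 29\right) 32 + 38}{\left(-7 + 67\right) + 9 \left(-1\right) 16} = \frac{\left(-54\right) 32 + 38}{60 - 144} = \frac{-1728 + 38}{60 - 144} = - \frac{1690}{-84} = \left(-1690\right) \left(- \frac{1}{84}\right) = \frac{845}{42}$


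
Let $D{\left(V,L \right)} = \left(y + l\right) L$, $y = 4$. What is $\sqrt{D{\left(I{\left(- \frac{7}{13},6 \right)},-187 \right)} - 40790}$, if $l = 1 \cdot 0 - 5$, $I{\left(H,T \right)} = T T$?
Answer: $i \sqrt{40603} \approx 201.5 i$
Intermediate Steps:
$I{\left(H,T \right)} = T^{2}$
$l = -5$ ($l = 0 - 5 = -5$)
$D{\left(V,L \right)} = - L$ ($D{\left(V,L \right)} = \left(4 - 5\right) L = - L$)
$\sqrt{D{\left(I{\left(- \frac{7}{13},6 \right)},-187 \right)} - 40790} = \sqrt{\left(-1\right) \left(-187\right) - 40790} = \sqrt{187 - 40790} = \sqrt{-40603} = i \sqrt{40603}$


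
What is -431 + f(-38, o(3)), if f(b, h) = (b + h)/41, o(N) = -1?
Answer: -17710/41 ≈ -431.95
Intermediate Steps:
f(b, h) = b/41 + h/41 (f(b, h) = (b + h)*(1/41) = b/41 + h/41)
-431 + f(-38, o(3)) = -431 + ((1/41)*(-38) + (1/41)*(-1)) = -431 + (-38/41 - 1/41) = -431 - 39/41 = -17710/41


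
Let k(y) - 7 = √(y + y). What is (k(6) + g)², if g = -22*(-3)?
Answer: 5341 + 292*√3 ≈ 5846.8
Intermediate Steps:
k(y) = 7 + √2*√y (k(y) = 7 + √(y + y) = 7 + √(2*y) = 7 + √2*√y)
g = 66
(k(6) + g)² = ((7 + √2*√6) + 66)² = ((7 + 2*√3) + 66)² = (73 + 2*√3)²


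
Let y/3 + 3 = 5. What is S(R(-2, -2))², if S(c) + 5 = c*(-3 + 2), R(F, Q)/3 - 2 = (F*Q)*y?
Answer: 6889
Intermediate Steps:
y = 6 (y = -9 + 3*5 = -9 + 15 = 6)
R(F, Q) = 6 + 18*F*Q (R(F, Q) = 6 + 3*((F*Q)*6) = 6 + 3*(6*F*Q) = 6 + 18*F*Q)
S(c) = -5 - c (S(c) = -5 + c*(-3 + 2) = -5 + c*(-1) = -5 - c)
S(R(-2, -2))² = (-5 - (6 + 18*(-2)*(-2)))² = (-5 - (6 + 72))² = (-5 - 1*78)² = (-5 - 78)² = (-83)² = 6889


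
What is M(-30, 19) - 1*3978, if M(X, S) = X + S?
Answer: -3989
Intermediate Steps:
M(X, S) = S + X
M(-30, 19) - 1*3978 = (19 - 30) - 1*3978 = -11 - 3978 = -3989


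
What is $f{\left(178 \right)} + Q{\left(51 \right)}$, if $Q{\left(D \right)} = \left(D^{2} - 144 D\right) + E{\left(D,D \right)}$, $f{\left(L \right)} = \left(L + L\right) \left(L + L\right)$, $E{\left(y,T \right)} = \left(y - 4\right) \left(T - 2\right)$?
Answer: $124296$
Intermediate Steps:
$E{\left(y,T \right)} = \left(-4 + y\right) \left(-2 + T\right)$
$f{\left(L \right)} = 4 L^{2}$ ($f{\left(L \right)} = 2 L 2 L = 4 L^{2}$)
$Q{\left(D \right)} = 8 - 150 D + 2 D^{2}$ ($Q{\left(D \right)} = \left(D^{2} - 144 D\right) + \left(8 - 4 D - 2 D + D D\right) = \left(D^{2} - 144 D\right) + \left(8 - 4 D - 2 D + D^{2}\right) = \left(D^{2} - 144 D\right) + \left(8 + D^{2} - 6 D\right) = 8 - 150 D + 2 D^{2}$)
$f{\left(178 \right)} + Q{\left(51 \right)} = 4 \cdot 178^{2} + \left(8 - 7650 + 2 \cdot 51^{2}\right) = 4 \cdot 31684 + \left(8 - 7650 + 2 \cdot 2601\right) = 126736 + \left(8 - 7650 + 5202\right) = 126736 - 2440 = 124296$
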